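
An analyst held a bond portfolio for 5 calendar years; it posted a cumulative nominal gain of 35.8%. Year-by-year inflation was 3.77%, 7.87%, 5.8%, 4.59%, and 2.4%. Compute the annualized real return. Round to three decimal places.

Cumulative inflation factor: 1.0377 × 1.0787 × 1.058 × 1.0459 × 1.024 ≈ 1.26838.
Nominal growth factor: 1.35800. Real growth factor = 1.35800 / 1.26838 ≈ 1.07066.
Annualized: 1.07066^(1/5) − 1 ≈ 0.01375.

1.375%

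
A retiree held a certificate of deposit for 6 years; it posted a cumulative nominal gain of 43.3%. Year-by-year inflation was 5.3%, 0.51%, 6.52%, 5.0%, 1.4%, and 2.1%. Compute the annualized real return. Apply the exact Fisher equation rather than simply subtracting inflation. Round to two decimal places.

Cumulative inflation factor: 1.053 × 1.0051 × 1.0652 × 1.050 × 1.014 × 1.021 ≈ 1.22552.
Nominal growth factor: 1.43300. Real growth factor = 1.43300 / 1.22552 ≈ 1.16930.
Annualized: 1.16930^(1/6) − 1 ≈ 0.02641.

2.64%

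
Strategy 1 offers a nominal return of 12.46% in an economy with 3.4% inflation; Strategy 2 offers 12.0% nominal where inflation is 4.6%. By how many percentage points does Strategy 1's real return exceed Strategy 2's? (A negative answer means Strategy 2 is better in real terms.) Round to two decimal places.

Strategy 1 real return: 1.1246/1.034 − 1 = 8.762%.
Strategy 2 real return: 1.120/1.046 − 1 = 7.075%.
Difference: 8.762 − 7.075 = 1.687 pp.

1.69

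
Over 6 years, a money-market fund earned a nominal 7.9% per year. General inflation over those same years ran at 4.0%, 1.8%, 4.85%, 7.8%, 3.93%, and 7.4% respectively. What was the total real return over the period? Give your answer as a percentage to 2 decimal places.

18.14%

Cumulative inflation factor: 1.040 × 1.018 × 1.0485 × 1.078 × 1.0393 × 1.074 ≈ 1.33571.
Nominal growth factor: 1.57808. Real growth factor = 1.57808 / 1.33571 ≈ 1.18145.
Total real return ≈ 18.1449%.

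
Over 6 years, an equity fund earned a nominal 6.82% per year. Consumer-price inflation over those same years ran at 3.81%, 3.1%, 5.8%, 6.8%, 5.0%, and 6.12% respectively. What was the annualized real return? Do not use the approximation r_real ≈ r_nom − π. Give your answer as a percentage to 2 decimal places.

Cumulative inflation factor: 1.0381 × 1.031 × 1.058 × 1.068 × 1.050 × 1.0612 ≈ 1.34754.
Nominal growth factor: 1.48565. Real growth factor = 1.48565 / 1.34754 ≈ 1.10249.
Annualized: 1.10249^(1/6) − 1 ≈ 0.01639.

1.64%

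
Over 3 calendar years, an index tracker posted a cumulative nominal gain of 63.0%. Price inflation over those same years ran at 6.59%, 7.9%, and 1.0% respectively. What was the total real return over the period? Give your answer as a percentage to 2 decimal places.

40.32%

Cumulative inflation factor: 1.0659 × 1.079 × 1.010 ≈ 1.16161.
Nominal growth factor: 1.63000. Real growth factor = 1.63000 / 1.16161 ≈ 1.40323.
Total real return ≈ 40.3228%.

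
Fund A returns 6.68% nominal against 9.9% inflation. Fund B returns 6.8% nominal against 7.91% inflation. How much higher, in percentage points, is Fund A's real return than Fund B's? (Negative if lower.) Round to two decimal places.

Fund A real return: 1.0668/1.099 − 1 = -2.930%.
Fund B real return: 1.068/1.0791 − 1 = -1.029%.
Difference: -2.930 − (-1.029) = -1.901 pp.

-1.90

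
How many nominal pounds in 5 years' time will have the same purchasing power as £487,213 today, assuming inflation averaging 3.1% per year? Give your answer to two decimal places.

Cumulative price-level factor: (1+3.1%)^5 ≈ 1.1649125562.
The nominal amount required is £487,213 scaled up by that factor.

£567,560.54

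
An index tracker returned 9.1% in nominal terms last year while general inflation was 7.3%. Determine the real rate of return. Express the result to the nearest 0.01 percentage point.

Real return via the Fisher equation: (1 + 9.1%)/(1 + 7.3%) − 1 = 1.091/1.073 − 1 ≈ 0.01678.

1.68%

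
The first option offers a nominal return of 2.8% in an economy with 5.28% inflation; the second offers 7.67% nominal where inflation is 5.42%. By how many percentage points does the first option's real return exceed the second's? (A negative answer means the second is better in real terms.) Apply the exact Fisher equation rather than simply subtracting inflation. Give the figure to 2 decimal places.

-4.49

The first option real return: 1.028/1.0528 − 1 = -2.356%.
The second real return: 1.0767/1.0542 − 1 = 2.134%.
Difference: -2.356 − 2.134 = -4.490 pp.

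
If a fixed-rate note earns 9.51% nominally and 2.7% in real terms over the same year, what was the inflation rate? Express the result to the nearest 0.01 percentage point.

From (1+r_nom) = (1+r_real)(1+π), we get 1+π = (1 + 9.51%)/(1 + 2.7%) = 1.0951/1.027 ≈ 1.06631.
So π ≈ 6.6310%.

6.63%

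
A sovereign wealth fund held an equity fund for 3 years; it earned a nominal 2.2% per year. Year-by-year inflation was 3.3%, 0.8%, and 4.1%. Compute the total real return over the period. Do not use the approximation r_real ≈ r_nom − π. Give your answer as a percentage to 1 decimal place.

Cumulative inflation factor: 1.033 × 1.008 × 1.041 ≈ 1.08396.
Nominal growth factor: 1.06746. Real growth factor = 1.06746 / 1.08396 ≈ 0.98478.
Total real return ≈ -1.5216%.

-1.5%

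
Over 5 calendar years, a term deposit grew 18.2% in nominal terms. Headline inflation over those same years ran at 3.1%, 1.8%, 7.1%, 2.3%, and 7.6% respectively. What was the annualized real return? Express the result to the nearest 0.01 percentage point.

Cumulative inflation factor: 1.031 × 1.018 × 1.071 × 1.023 × 1.076 ≈ 1.23733.
Nominal growth factor: 1.18200. Real growth factor = 1.18200 / 1.23733 ≈ 0.95529.
Annualized: 0.95529^(1/5) − 1 ≈ -0.00911.

-0.91%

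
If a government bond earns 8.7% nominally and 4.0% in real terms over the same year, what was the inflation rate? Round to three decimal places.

4.519%

From (1+r_nom) = (1+r_real)(1+π), we get 1+π = (1 + 8.7%)/(1 + 4.0%) = 1.087/1.040 ≈ 1.04519.
So π ≈ 4.5192%.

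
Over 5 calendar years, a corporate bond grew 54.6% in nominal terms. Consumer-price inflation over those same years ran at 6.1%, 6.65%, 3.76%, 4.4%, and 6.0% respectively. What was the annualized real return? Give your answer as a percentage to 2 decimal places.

Cumulative inflation factor: 1.061 × 1.0665 × 1.0376 × 1.044 × 1.060 ≈ 1.29931.
Nominal growth factor: 1.54600. Real growth factor = 1.54600 / 1.29931 ≈ 1.18986.
Annualized: 1.18986^(1/5) − 1 ≈ 0.03538.

3.54%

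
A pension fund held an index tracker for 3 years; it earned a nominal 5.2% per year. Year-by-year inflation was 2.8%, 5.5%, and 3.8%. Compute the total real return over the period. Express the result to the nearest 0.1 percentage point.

3.4%

Cumulative inflation factor: 1.028 × 1.055 × 1.038 ≈ 1.12575.
Nominal growth factor: 1.16425. Real growth factor = 1.16425 / 1.12575 ≈ 1.03420.
Total real return ≈ 3.4199%.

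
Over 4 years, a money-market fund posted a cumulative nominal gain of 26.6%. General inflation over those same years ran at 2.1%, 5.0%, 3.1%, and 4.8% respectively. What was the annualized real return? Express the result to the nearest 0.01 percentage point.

Cumulative inflation factor: 1.021 × 1.050 × 1.031 × 1.048 ≈ 1.15834.
Nominal growth factor: 1.26600. Real growth factor = 1.26600 / 1.15834 ≈ 1.09295.
Annualized: 1.09295^(1/4) − 1 ≈ 0.02247.

2.25%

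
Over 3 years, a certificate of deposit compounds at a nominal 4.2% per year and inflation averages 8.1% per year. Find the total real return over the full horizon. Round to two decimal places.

-10.44%

The annual real rate is (1+4.2%)/(1+8.1%) − 1 = -3.6078%.
Compounded over 3 years: (1 + -0.036078)^3 − 1 ≈ -0.10438.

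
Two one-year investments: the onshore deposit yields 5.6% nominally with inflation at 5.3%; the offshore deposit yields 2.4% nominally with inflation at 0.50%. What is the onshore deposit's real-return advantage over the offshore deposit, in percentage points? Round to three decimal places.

The onshore deposit real return: 1.056/1.053 − 1 = 0.2849%.
The offshore deposit real return: 1.024/1.0050 − 1 = 1.8905%.
Difference: 0.2849 − 1.8905 = -1.6056 pp.

-1.606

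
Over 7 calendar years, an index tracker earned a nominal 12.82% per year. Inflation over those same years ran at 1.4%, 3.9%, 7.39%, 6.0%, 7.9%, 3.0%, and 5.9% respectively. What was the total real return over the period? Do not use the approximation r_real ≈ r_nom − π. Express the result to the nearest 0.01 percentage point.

Cumulative inflation factor: 1.014 × 1.039 × 1.0739 × 1.060 × 1.079 × 1.030 × 1.059 ≈ 1.41149.
Nominal growth factor: 2.32650. Real growth factor = 2.32650 / 1.41149 ≈ 1.64826.
Total real return ≈ 64.8257%.

64.83%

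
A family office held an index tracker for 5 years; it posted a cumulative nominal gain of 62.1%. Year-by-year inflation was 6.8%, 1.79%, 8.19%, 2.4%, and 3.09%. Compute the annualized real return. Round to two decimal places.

5.48%

Cumulative inflation factor: 1.068 × 1.0179 × 1.0819 × 1.024 × 1.0309 ≈ 1.24160.
Nominal growth factor: 1.62100. Real growth factor = 1.62100 / 1.24160 ≈ 1.30558.
Annualized: 1.30558^(1/5) − 1 ≈ 0.05478.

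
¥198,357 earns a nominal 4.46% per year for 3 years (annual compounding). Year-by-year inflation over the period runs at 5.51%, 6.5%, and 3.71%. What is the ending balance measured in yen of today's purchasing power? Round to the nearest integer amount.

Nominal value at maturity: ¥198,357 × (1 + 4.46%)^3 ≈ ¥226,098.
Price-level factor over 3 years: 1.0551 × 1.065 × 1.0371 ≈ 1.1653700837.
Dividing the nominal maturity value by the price-level factor gives the value in today's money.

¥194,014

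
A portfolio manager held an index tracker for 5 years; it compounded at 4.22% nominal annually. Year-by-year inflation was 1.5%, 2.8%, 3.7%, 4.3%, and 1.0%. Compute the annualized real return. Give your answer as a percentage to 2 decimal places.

Cumulative inflation factor: 1.015 × 1.028 × 1.037 × 1.043 × 1.010 ≈ 1.13984.
Nominal growth factor: 1.22958. Real growth factor = 1.22958 / 1.13984 ≈ 1.07873.
Annualized: 1.07873^(1/5) − 1 ≈ 0.01527.

1.53%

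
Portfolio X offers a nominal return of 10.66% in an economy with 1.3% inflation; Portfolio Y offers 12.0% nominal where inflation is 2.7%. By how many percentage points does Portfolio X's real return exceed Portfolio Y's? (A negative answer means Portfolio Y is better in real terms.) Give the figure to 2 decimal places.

0.18

Portfolio X real return: 1.1066/1.013 − 1 = 9.240%.
Portfolio Y real return: 1.120/1.027 − 1 = 9.056%.
Difference: 9.240 − 9.056 = 0.184 pp.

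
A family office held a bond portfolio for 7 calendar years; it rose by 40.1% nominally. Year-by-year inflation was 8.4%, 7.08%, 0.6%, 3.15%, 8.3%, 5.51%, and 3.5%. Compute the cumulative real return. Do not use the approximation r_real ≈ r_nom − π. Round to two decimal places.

Cumulative inflation factor: 1.084 × 1.0708 × 1.006 × 1.0315 × 1.083 × 1.0551 × 1.035 ≈ 1.42452.
Nominal growth factor: 1.40100. Real growth factor = 1.40100 / 1.42452 ≈ 0.98349.
Total real return ≈ -1.6508%.

-1.65%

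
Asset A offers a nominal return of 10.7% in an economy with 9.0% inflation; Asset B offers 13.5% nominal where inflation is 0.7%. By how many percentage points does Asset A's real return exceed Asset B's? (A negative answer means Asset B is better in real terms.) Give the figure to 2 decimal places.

-11.15

Asset A real return: 1.107/1.090 − 1 = 1.560%.
Asset B real return: 1.135/1.007 − 1 = 12.711%.
Difference: 1.560 − 12.711 = -11.151 pp.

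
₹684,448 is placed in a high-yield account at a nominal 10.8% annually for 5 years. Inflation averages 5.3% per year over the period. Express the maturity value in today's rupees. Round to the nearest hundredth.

Nominal value at maturity: ₹684,448 × (1 + 10.8%)^5 ≈ ₹1,142,981.66.
Price-level factor over 5 years: (1 + 5.3%)^5 ≈ 1.2946186406.
The maturity value deflated by that factor is the answer in today's purchasing power.

₹882,871.31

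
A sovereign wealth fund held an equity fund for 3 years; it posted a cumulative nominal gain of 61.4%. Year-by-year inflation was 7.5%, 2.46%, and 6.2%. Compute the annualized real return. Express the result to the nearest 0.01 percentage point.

Cumulative inflation factor: 1.075 × 1.0246 × 1.062 ≈ 1.16973.
Nominal growth factor: 1.61400. Real growth factor = 1.61400 / 1.16973 ≈ 1.37980.
Annualized: 1.37980^(1/3) − 1 ≈ 0.11328.

11.33%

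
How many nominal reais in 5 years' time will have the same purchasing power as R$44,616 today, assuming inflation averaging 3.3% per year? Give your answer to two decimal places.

Cumulative price-level factor: (1+3.3%)^5 ≈ 1.1762553387.
Multiplying R$44,616 by the price-level factor gives the future nominal sum.

R$52,479.81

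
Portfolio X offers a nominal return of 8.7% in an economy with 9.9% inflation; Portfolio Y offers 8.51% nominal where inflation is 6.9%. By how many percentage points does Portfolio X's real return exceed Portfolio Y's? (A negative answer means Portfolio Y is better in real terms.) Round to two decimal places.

-2.60

Portfolio X real return: 1.087/1.099 − 1 = -1.092%.
Portfolio Y real return: 1.0851/1.069 − 1 = 1.506%.
Difference: -1.092 − 1.506 = -2.598 pp.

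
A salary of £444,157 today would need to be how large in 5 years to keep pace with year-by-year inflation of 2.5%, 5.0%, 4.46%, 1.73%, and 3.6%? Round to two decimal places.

Cumulative price-level factor: 1.025 × 1.050 × 1.0446 × 1.0173 × 1.036 ≈ 1.1848734983.
The nominal amount required is £444,157 scaled up by that factor.

£526,269.86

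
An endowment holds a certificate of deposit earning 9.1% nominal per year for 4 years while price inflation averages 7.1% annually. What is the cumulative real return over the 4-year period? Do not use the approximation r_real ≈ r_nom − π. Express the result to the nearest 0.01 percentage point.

7.68%

The annual real rate is (1+9.1%)/(1+7.1%) − 1 = 1.8674%.
Compounded over 4 years: (1 + 0.018674)^4 − 1 ≈ 0.07682.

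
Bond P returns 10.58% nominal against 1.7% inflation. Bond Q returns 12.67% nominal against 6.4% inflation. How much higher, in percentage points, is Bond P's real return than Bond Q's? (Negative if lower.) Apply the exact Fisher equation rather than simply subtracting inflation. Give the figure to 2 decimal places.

2.84

Bond P real return: 1.1058/1.017 − 1 = 8.732%.
Bond Q real return: 1.1267/1.064 − 1 = 5.893%.
Difference: 8.732 − 5.893 = 2.839 pp.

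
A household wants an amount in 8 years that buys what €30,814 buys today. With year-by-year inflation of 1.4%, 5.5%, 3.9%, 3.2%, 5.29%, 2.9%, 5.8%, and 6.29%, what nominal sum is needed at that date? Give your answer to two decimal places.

Cumulative price-level factor: 1.014 × 1.055 × 1.039 × 1.032 × 1.0529 × 1.029 × 1.058 × 1.0629 ≈ 1.3975463963.
Multiplying €30,814 by the price-level factor gives the future nominal sum.

€43,063.99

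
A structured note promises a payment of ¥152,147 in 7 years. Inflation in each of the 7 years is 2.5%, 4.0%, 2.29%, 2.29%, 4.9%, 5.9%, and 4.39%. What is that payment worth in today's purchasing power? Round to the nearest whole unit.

¥117,628

Price-level factor over 7 years: 1.025 × 1.040 × 1.0229 × 1.0229 × 1.049 × 1.059 × 1.0439 ≈ 1.2934626954.
Purchasing power today: ¥152,147 divided by that factor.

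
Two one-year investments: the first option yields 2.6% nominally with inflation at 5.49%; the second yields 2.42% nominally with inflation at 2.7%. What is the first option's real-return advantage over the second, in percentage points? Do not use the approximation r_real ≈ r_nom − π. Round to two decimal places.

-2.47

The first option real return: 1.026/1.0549 − 1 = -2.740%.
The second real return: 1.0242/1.027 − 1 = -0.273%.
Difference: -2.740 − (-0.273) = -2.467 pp.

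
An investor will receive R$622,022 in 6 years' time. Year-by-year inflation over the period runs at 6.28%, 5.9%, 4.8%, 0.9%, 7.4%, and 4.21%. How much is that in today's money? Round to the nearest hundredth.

Price-level factor over 6 years: 1.0628 × 1.059 × 1.048 × 1.009 × 1.074 × 1.0421 ≈ 1.3320288525.
Purchasing power today: R$622,022 divided by that factor.

R$466,973.37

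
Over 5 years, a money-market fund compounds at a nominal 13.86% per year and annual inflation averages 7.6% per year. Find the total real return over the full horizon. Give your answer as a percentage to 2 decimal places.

The annual real rate is (1+13.86%)/(1+7.6%) − 1 = 5.8178%.
Compounded over 5 years: (1 + 0.058178)^5 − 1 ≈ 0.32677.

32.68%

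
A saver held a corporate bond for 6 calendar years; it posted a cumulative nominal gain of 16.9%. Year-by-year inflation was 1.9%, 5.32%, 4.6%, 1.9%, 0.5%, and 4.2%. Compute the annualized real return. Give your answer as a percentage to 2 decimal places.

-0.41%

Cumulative inflation factor: 1.019 × 1.0532 × 1.046 × 1.019 × 1.005 × 1.042 ≈ 1.19791.
Nominal growth factor: 1.16900. Real growth factor = 1.16900 / 1.19791 ≈ 0.97587.
Annualized: 0.97587^(1/6) − 1 ≈ -0.00406.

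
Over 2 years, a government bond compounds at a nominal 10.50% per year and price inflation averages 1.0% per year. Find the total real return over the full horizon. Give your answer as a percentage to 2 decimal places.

The annual real rate is (1+10.50%)/(1+1.0%) − 1 = 9.4059%.
Compounded over 2 years: (1 + 0.094059)^2 − 1 ≈ 0.19697.

19.70%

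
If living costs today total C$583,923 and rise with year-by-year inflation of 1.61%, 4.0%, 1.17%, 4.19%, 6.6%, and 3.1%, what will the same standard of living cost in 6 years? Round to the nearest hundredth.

Cumulative price-level factor: 1.0161 × 1.040 × 1.0117 × 1.0419 × 1.066 × 1.031 ≈ 1.2242312146.
Multiplying C$583,923 by the price-level factor gives the future nominal sum.

C$714,856.76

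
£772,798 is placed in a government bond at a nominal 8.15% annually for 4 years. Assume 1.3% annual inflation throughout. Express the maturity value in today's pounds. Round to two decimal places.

£1,004,001.36

Nominal value at maturity: £772,798 × (1 + 8.15%)^4 ≈ £1,057,236.34.
Price-level factor over 4 years: (1 + 1.3%)^4 ≈ 1.0530228166.
The maturity value deflated by that factor is the answer in today's purchasing power.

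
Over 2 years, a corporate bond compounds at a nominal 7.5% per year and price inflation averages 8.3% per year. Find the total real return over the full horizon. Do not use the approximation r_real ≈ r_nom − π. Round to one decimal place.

-1.5%

The annual real rate is (1+7.5%)/(1+8.3%) − 1 = -0.7387%.
Compounded over 2 years: (1 + -0.007387)^2 − 1 ≈ -0.01472.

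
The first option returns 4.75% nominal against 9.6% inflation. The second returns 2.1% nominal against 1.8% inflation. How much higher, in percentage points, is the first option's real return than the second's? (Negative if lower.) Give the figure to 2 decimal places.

The first option real return: 1.0475/1.096 − 1 = -4.425%.
The second real return: 1.021/1.018 − 1 = 0.295%.
Difference: -4.425 − 0.295 = -4.720 pp.

-4.72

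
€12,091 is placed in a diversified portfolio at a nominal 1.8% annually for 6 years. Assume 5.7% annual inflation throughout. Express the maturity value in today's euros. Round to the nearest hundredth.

€9,649.37

Nominal value at maturity: €12,091 × (1 + 1.8%)^6 ≈ €13,457.02.
Price-level factor over 6 years: (1 + 5.7%)^6 ≈ 1.3946008445.
Dividing the nominal maturity value by the price-level factor gives the value in today's money.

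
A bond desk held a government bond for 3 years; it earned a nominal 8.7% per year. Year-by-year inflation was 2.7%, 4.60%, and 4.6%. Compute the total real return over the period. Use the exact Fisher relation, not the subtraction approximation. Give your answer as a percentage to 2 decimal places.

14.30%

Cumulative inflation factor: 1.027 × 1.0460 × 1.046 ≈ 1.12366.
Nominal growth factor: 1.28437. Real growth factor = 1.28437 / 1.12366 ≈ 1.14302.
Total real return ≈ 14.3023%.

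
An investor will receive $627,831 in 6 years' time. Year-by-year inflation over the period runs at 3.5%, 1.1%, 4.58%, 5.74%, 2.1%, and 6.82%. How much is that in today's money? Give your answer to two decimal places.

Price-level factor over 6 years: 1.035 × 1.011 × 1.0458 × 1.0574 × 1.021 × 1.0682 ≈ 1.2619953790.
Purchasing power today: $627,831 divided by that factor.

$497,490.73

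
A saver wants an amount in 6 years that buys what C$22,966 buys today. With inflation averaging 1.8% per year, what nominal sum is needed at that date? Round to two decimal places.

C$25,560.66

Cumulative price-level factor: (1+1.8%)^6 ≈ 1.1129782260.
Multiplying C$22,966 by the price-level factor gives the future nominal sum.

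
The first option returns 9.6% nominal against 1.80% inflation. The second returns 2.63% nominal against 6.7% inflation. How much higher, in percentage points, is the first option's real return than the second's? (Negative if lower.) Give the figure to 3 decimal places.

11.477

The first option real return: 1.096/1.0180 − 1 = 7.6621%.
The second real return: 1.0263/1.067 − 1 = -3.8144%.
Difference: 7.6621 − (-3.8144) = 11.4765 pp.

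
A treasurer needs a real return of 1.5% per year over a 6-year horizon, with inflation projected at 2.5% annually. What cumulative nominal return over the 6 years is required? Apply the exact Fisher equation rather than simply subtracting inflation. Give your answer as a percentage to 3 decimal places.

26.806%

Required annual nominal rate: (1+1.5%)(1+2.5%) − 1 = 4.0375%.
Cumulative over 6 years: (1 + 0.040375)^6 − 1 ≈ 0.26806.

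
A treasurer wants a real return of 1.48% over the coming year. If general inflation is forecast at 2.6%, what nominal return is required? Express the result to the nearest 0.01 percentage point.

4.12%

By the Fisher equation, 1 + r_nom = (1 + 1.48%)(1 + 2.6%) = 1.0148 × 1.026 = 1.0411848.
So r_nom = 4.11848%.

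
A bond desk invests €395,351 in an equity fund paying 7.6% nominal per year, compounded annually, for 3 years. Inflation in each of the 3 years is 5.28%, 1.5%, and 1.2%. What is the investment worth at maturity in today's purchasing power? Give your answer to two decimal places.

€455,435.86

Nominal value at maturity: €395,351 × (1 + 7.6%)^3 ≈ €492,515.22.
Price-level factor over 3 years: 1.0528 × 1.015 × 1.012 = 1.081415104.
The maturity value deflated by that factor is the answer in today's purchasing power.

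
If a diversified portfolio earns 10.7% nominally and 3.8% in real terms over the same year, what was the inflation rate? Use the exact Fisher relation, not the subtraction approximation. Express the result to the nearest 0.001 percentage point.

From (1+r_nom) = (1+r_real)(1+π), we get 1+π = (1 + 10.7%)/(1 + 3.8%) = 1.107/1.038 ≈ 1.06647.
So π ≈ 6.6474%.

6.647%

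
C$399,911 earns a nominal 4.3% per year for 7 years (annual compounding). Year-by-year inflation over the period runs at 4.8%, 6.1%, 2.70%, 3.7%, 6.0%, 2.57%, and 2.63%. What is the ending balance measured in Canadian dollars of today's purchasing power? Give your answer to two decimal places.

Nominal value at maturity: C$399,911 × (1 + 4.3%)^7 ≈ C$536,974.31.
Price-level factor over 7 years: 1.048 × 1.061 × 1.0270 × 1.037 × 1.060 × 1.0257 × 1.0263 ≈ 1.3213760052.
The maturity value deflated by that factor is the answer in today's purchasing power.

C$406,375.10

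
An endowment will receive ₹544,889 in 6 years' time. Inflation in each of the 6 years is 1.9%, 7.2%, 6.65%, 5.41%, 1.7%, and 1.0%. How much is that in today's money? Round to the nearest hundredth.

Price-level factor over 6 years: 1.019 × 1.072 × 1.0665 × 1.0541 × 1.017 × 1.010 ≈ 1.2614033185.
Purchasing power today: ₹544,889 divided by that factor.

₹431,970.48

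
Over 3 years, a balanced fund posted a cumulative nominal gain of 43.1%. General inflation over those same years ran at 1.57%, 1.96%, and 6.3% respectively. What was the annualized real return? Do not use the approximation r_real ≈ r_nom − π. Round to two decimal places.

9.14%

Cumulative inflation factor: 1.0157 × 1.0196 × 1.063 ≈ 1.10085.
Nominal growth factor: 1.43100. Real growth factor = 1.43100 / 1.10085 ≈ 1.29990.
Annualized: 1.29990^(1/3) − 1 ≈ 0.09137.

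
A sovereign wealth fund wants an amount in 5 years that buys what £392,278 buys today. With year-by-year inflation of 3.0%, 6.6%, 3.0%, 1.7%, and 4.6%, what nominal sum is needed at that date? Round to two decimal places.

£471,930.72

Cumulative price-level factor: 1.030 × 1.066 × 1.030 × 1.017 × 1.046 ≈ 1.2030517012.
The nominal amount required is £392,278 scaled up by that factor.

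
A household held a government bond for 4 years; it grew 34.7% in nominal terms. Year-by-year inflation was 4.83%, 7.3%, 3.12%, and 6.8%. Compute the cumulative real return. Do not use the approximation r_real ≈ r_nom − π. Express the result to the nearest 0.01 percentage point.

8.73%

Cumulative inflation factor: 1.0483 × 1.073 × 1.0312 × 1.068 ≈ 1.23880.
Nominal growth factor: 1.34700. Real growth factor = 1.34700 / 1.23880 ≈ 1.08735.
Total real return ≈ 8.7347%.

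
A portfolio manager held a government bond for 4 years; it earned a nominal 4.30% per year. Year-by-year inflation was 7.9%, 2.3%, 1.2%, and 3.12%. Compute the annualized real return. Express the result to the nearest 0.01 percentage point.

Cumulative inflation factor: 1.079 × 1.023 × 1.012 × 1.0312 ≈ 1.15192.
Nominal growth factor: 1.18342. Real growth factor = 1.18342 / 1.15192 ≈ 1.02735.
Annualized: 1.02735^(1/4) − 1 ≈ 0.00677.

0.68%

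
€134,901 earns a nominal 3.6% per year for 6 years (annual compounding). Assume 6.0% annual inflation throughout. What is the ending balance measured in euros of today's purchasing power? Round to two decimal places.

Nominal value at maturity: €134,901 × (1 + 3.6%)^6 ≈ €166,791.42.
Price-level factor over 6 years: (1 + 6.0%)^6 ≈ 1.4185191123.
Dividing the nominal maturity value by the price-level factor gives the value in today's money.

€117,581.37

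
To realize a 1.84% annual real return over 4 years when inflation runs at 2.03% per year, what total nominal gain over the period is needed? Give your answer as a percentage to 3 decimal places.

16.570%

Required annual nominal rate: (1+1.84%)(1+2.03%) − 1 = 3.907352%.
Cumulative over 4 years: (1 + 0.03907352)^4 − 1 ≈ 0.16570.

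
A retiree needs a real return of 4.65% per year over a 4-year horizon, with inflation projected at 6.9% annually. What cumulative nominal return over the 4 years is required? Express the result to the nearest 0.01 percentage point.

Required annual nominal rate: (1+4.65%)(1+6.9%) − 1 = 11.87085%.
Cumulative over 4 years: (1 + 0.1187085)^4 − 1 ≈ 0.56627.

56.63%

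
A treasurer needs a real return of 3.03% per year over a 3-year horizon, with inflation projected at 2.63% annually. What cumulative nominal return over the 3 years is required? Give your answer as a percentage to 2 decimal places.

Required annual nominal rate: (1+3.03%)(1+2.63%) − 1 = 5.739689%.
Cumulative over 3 years: (1 + 0.05739689)^3 − 1 ≈ 0.18226.

18.23%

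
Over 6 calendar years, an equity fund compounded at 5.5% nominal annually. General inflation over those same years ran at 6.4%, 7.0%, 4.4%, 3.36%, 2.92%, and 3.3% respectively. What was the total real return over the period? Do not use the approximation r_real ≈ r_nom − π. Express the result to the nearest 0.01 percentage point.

Cumulative inflation factor: 1.064 × 1.070 × 1.044 × 1.0336 × 1.0292 × 1.033 ≈ 1.30611.
Nominal growth factor: 1.37884. Real growth factor = 1.37884 / 1.30611 ≈ 1.05569.
Total real return ≈ 5.5690%.

5.57%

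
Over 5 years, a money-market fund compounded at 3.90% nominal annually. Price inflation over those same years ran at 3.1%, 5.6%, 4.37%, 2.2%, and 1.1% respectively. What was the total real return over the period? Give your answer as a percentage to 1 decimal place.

3.1%

Cumulative inflation factor: 1.031 × 1.056 × 1.0437 × 1.022 × 1.011 ≈ 1.17409.
Nominal growth factor: 1.21081. Real growth factor = 1.21081 / 1.17409 ≈ 1.03128.
Total real return ≈ 3.1282%.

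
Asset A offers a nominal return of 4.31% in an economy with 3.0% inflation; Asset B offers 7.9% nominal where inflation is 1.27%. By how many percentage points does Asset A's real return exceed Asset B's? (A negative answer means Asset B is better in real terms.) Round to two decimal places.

Asset A real return: 1.0431/1.030 − 1 = 1.272%.
Asset B real return: 1.079/1.0127 − 1 = 6.547%.
Difference: 1.272 − 6.547 = -5.275 pp.

-5.28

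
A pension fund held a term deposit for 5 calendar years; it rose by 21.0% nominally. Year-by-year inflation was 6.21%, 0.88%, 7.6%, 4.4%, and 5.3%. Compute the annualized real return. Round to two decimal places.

-0.92%

Cumulative inflation factor: 1.0621 × 1.0088 × 1.076 × 1.044 × 1.053 ≈ 1.26739.
Nominal growth factor: 1.21000. Real growth factor = 1.21000 / 1.26739 ≈ 0.95472.
Annualized: 0.95472^(1/5) − 1 ≈ -0.00923.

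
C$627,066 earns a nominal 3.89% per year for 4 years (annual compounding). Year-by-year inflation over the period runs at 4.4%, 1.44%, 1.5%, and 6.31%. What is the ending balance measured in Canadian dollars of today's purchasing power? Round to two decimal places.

Nominal value at maturity: C$627,066 × (1 + 3.89%)^4 ≈ C$730,479.85.
Price-level factor over 4 years: 1.044 × 1.0144 × 1.015 × 1.0631 ≈ 1.1427464995.
Dividing the nominal maturity value by the price-level factor gives the value in today's money.

C$639,231.75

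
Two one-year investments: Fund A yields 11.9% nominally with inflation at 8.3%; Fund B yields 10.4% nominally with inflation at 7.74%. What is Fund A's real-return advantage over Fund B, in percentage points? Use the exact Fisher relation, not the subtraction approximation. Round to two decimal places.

Fund A real return: 1.119/1.083 − 1 = 3.324%.
Fund B real return: 1.104/1.0774 − 1 = 2.469%.
Difference: 3.324 − 2.469 = 0.855 pp.

0.86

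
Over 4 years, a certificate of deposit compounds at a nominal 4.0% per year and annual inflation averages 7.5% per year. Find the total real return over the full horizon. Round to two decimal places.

The annual real rate is (1+4.0%)/(1+7.5%) − 1 = -3.2558%.
Compounded over 4 years: (1 + -0.032558)^4 − 1 ≈ -0.12401.

-12.40%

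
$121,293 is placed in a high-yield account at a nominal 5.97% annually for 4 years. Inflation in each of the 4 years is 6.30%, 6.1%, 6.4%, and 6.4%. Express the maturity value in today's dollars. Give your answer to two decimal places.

Nominal value at maturity: $121,293 × (1 + 5.97%)^4 ≈ $152,956.34.
Price-level factor over 4 years: 1.0630 × 1.061 × 1.064 × 1.064 ≈ 1.2768265489.
The maturity value deflated by that factor is the answer in today's purchasing power.

$119,794.14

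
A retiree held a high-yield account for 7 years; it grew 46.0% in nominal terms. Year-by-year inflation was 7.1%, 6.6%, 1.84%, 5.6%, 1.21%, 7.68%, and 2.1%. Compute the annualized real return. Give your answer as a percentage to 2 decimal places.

Cumulative inflation factor: 1.071 × 1.066 × 1.0184 × 1.056 × 1.0121 × 1.0768 × 1.021 ≈ 1.36620.
Nominal growth factor: 1.46000. Real growth factor = 1.46000 / 1.36620 ≈ 1.06866.
Annualized: 1.06866^(1/7) − 1 ≈ 0.00953.

0.95%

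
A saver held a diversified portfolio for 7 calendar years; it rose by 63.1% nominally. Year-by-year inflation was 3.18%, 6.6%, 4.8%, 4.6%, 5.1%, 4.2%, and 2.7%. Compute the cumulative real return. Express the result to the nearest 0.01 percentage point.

Cumulative inflation factor: 1.0318 × 1.066 × 1.048 × 1.046 × 1.051 × 1.042 × 1.027 ≈ 1.35608.
Nominal growth factor: 1.63100. Real growth factor = 1.63100 / 1.35608 ≈ 1.20273.
Total real return ≈ 20.2728%.

20.27%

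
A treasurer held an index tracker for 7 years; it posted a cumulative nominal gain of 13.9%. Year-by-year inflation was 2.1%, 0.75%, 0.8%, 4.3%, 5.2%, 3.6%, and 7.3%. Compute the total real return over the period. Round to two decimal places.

Cumulative inflation factor: 1.021 × 1.0075 × 1.008 × 1.043 × 1.052 × 1.036 × 1.073 ≈ 1.26471.
Nominal growth factor: 1.13900. Real growth factor = 1.13900 / 1.26471 ≈ 0.90060.
Total real return ≈ -9.9398%.

-9.94%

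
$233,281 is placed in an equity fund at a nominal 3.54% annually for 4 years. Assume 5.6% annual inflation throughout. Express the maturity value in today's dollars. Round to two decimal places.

Nominal value at maturity: $233,281 × (1 + 3.54%)^4 ≈ $268,109.38.
Price-level factor over 4 years: (1 + 5.6%)^4 ≈ 1.2435282985.
The maturity value deflated by that factor is the answer in today's purchasing power.

$215,603.76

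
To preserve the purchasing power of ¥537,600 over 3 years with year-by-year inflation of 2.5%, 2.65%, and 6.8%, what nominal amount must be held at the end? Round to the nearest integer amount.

Cumulative price-level factor: 1.025 × 1.0265 × 1.068 = 1.12370955.
Multiplying ¥537,600 by the price-level factor gives the future nominal sum.

¥604,106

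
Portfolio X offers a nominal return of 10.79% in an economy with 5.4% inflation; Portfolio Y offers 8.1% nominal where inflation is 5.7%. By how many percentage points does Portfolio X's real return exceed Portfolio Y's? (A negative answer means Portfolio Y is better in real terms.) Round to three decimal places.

2.843

Portfolio X real return: 1.1079/1.054 − 1 = 5.1139%.
Portfolio Y real return: 1.081/1.057 − 1 = 2.2706%.
Difference: 5.1139 − 2.2706 = 2.8433 pp.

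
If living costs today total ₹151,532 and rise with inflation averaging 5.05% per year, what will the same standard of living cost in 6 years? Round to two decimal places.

₹203,648.26

Cumulative price-level factor: (1+5.05%)^6 ≈ 1.3439290464.
The nominal amount required is ₹151,532 scaled up by that factor.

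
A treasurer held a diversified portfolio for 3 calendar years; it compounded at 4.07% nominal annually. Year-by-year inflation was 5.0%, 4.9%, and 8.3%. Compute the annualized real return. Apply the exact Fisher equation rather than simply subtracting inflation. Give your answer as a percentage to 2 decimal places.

-1.87%

Cumulative inflation factor: 1.050 × 1.049 × 1.083 ≈ 1.19287.
Nominal growth factor: 1.12714. Real growth factor = 1.12714 / 1.19287 ≈ 0.94489.
Annualized: 0.94489^(1/3) − 1 ≈ -0.01872.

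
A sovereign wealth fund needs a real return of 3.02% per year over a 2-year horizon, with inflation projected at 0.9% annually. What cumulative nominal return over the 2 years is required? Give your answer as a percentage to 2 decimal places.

Required annual nominal rate: (1+3.02%)(1+0.9%) − 1 = 3.94718%.
Cumulative over 2 years: (1 + 0.0394718)^2 − 1 ≈ 0.08050.

8.05%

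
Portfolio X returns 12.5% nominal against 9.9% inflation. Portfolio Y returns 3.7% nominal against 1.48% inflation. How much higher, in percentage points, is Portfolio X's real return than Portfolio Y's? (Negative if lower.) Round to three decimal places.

0.178

Portfolio X real return: 1.125/1.099 − 1 = 2.3658%.
Portfolio Y real return: 1.037/1.0148 − 1 = 2.1876%.
Difference: 2.3658 − 2.1876 = 0.1782 pp.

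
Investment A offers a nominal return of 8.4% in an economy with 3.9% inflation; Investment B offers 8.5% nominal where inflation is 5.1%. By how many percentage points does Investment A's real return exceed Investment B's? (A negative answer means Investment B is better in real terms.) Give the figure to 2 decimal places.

Investment A real return: 1.084/1.039 − 1 = 4.331%.
Investment B real return: 1.085/1.051 − 1 = 3.235%.
Difference: 4.331 − 3.235 = 1.096 pp.

1.10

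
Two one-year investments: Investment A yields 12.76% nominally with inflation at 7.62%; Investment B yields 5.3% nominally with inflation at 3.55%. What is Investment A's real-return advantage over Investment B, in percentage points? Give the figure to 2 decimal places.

Investment A real return: 1.1276/1.0762 − 1 = 4.776%.
Investment B real return: 1.053/1.0355 − 1 = 1.690%.
Difference: 4.776 − 1.690 = 3.086 pp.

3.09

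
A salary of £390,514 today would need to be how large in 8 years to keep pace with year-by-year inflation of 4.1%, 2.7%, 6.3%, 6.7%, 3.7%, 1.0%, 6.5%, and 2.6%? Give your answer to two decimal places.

Cumulative price-level factor: 1.041 × 1.027 × 1.063 × 1.067 × 1.037 × 1.010 × 1.065 × 1.026 ≈ 1.3877650817.
Multiplying £390,514 by the price-level factor gives the future nominal sum.

£541,941.69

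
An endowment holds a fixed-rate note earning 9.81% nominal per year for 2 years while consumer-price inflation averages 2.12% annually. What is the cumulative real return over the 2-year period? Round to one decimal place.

The annual real rate is (1+9.81%)/(1+2.12%) − 1 = 7.5304%.
Compounded over 2 years: (1 + 0.075304)^2 − 1 ≈ 0.15628.

15.6%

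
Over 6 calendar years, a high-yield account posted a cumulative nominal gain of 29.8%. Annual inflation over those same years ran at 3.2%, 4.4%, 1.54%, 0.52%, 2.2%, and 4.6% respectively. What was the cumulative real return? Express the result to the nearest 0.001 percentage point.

10.414%

Cumulative inflation factor: 1.032 × 1.044 × 1.0154 × 1.0052 × 1.022 × 1.046 ≈ 1.17558.
Nominal growth factor: 1.29800. Real growth factor = 1.29800 / 1.17558 ≈ 1.10414.
Total real return ≈ 10.4135%.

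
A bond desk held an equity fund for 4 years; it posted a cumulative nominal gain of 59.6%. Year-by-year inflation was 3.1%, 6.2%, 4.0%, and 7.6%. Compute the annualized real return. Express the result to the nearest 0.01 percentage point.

6.83%

Cumulative inflation factor: 1.031 × 1.062 × 1.040 × 1.076 ≈ 1.22526.
Nominal growth factor: 1.59600. Real growth factor = 1.59600 / 1.22526 ≈ 1.30258.
Annualized: 1.30258^(1/4) − 1 ≈ 0.06832.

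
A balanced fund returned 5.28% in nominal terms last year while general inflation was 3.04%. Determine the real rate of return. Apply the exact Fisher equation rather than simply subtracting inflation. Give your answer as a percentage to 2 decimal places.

2.17%

Real return via the Fisher equation: (1 + 5.28%)/(1 + 3.04%) − 1 = 1.0528/1.0304 − 1 ≈ 0.02174.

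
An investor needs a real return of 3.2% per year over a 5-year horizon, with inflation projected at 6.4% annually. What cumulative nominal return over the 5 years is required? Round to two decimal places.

59.63%

Required annual nominal rate: (1+3.2%)(1+6.4%) − 1 = 9.8048%.
Cumulative over 5 years: (1 + 0.098048)^5 − 1 ≈ 0.59627.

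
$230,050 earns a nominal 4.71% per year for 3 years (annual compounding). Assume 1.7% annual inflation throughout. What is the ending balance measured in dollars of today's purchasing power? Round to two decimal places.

$251,086.79

Nominal value at maturity: $230,050 × (1 + 4.71%)^3 ≈ $264,111.14.
Price-level factor over 3 years: (1 + 1.7%)^3 = 1.051871913.
Dividing the nominal maturity value by the price-level factor gives the value in today's money.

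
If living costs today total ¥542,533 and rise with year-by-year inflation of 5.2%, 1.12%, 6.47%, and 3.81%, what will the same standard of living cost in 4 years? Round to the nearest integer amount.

Cumulative price-level factor: 1.052 × 1.0112 × 1.0647 × 1.0381 ≈ 1.1757615288.
Multiplying ¥542,533 by the price-level factor gives the future nominal sum.

¥637,889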